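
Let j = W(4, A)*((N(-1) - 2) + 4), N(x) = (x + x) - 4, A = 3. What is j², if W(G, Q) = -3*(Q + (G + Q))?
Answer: 14400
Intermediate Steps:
W(G, Q) = -6*Q - 3*G (W(G, Q) = -3*(G + 2*Q) = -6*Q - 3*G)
N(x) = -4 + 2*x (N(x) = 2*x - 4 = -4 + 2*x)
j = 120 (j = (-6*3 - 3*4)*(((-4 + 2*(-1)) - 2) + 4) = (-18 - 12)*(((-4 - 2) - 2) + 4) = -30*((-6 - 2) + 4) = -30*(-8 + 4) = -30*(-4) = 120)
j² = 120² = 14400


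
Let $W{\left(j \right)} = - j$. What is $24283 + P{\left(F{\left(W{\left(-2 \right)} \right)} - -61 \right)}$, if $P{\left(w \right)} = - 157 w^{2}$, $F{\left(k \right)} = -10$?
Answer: $-384074$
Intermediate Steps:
$24283 + P{\left(F{\left(W{\left(-2 \right)} \right)} - -61 \right)} = 24283 - 157 \left(-10 - -61\right)^{2} = 24283 - 157 \left(-10 + 61\right)^{2} = 24283 - 157 \cdot 51^{2} = 24283 - 408357 = -384074$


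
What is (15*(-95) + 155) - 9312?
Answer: -10582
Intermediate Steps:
(15*(-95) + 155) - 9312 = (-1425 + 155) - 9312 = -1270 - 9312 = -10582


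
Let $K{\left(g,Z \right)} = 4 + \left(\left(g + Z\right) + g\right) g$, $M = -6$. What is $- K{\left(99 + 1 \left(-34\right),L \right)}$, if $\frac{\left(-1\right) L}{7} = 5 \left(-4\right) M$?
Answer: $46146$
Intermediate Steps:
$L = -840$ ($L = - 7 \cdot 5 \left(-4\right) \left(-6\right) = - 7 \left(\left(-20\right) \left(-6\right)\right) = \left(-7\right) 120 = -840$)
$K{\left(g,Z \right)} = 4 + g \left(Z + 2 g\right)$ ($K{\left(g,Z \right)} = 4 + \left(\left(Z + g\right) + g\right) g = 4 + \left(Z + 2 g\right) g = 4 + g \left(Z + 2 g\right)$)
$- K{\left(99 + 1 \left(-34\right),L \right)} = - (4 + 2 \left(99 + 1 \left(-34\right)\right)^{2} - 840 \left(99 + 1 \left(-34\right)\right)) = - (4 + 2 \left(99 - 34\right)^{2} - 840 \left(99 - 34\right)) = - (4 + 2 \cdot 65^{2} - 54600) = - (4 + 2 \cdot 4225 - 54600) = - (4 + 8450 - 54600) = \left(-1\right) \left(-46146\right) = 46146$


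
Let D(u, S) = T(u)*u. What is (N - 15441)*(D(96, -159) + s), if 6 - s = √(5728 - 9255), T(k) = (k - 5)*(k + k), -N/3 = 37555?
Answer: -214874499708 + 128106*I*√3527 ≈ -2.1487e+11 + 7.608e+6*I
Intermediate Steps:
N = -112665 (N = -3*37555 = -112665)
T(k) = 2*k*(-5 + k) (T(k) = (-5 + k)*(2*k) = 2*k*(-5 + k))
s = 6 - I*√3527 (s = 6 - √(5728 - 9255) = 6 - √(-3527) = 6 - I*√3527 ≈ 6.0 - 59.389*I)
D(u, S) = 2*u²*(-5 + u) (D(u, S) = (2*u*(-5 + u))*u = 2*u²*(-5 + u))
(N - 15441)*(D(96, -159) + s) = (-112665 - 15441)*(2*96²*(-5 + 96) + (6 - I*√3527)) = -128106*(2*9216*91 + (6 - I*√3527)) = -128106*(1677312 + (6 - I*√3527)) = -128106*(1677318 - I*√3527) = -214874499708 + 128106*I*√3527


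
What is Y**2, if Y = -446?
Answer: 198916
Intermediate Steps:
Y**2 = (-446)**2 = 198916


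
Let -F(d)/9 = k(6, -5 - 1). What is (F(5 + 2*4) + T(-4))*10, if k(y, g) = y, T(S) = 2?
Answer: -520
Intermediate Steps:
F(d) = -54 (F(d) = -9*6 = -54)
(F(5 + 2*4) + T(-4))*10 = (-54 + 2)*10 = -52*10 = -520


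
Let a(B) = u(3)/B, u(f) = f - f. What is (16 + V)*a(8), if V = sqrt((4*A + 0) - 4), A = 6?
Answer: 0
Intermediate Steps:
u(f) = 0
a(B) = 0 (a(B) = 0/B = 0)
V = 2*sqrt(5) (V = sqrt((4*6 + 0) - 4) = sqrt((24 + 0) - 4) = sqrt(24 - 4) = sqrt(20) = 2*sqrt(5) ≈ 4.4721)
(16 + V)*a(8) = (16 + 2*sqrt(5))*0 = 0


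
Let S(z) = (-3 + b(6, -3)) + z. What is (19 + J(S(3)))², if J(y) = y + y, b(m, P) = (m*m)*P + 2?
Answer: 37249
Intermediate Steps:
b(m, P) = 2 + P*m² (b(m, P) = m²*P + 2 = P*m² + 2 = 2 + P*m²)
S(z) = -109 + z (S(z) = (-3 + (2 - 3*6²)) + z = (-3 + (2 - 3*36)) + z = (-3 + (2 - 108)) + z = (-3 - 106) + z = -109 + z)
J(y) = 2*y
(19 + J(S(3)))² = (19 + 2*(-109 + 3))² = (19 + 2*(-106))² = (19 - 212)² = (-193)² = 37249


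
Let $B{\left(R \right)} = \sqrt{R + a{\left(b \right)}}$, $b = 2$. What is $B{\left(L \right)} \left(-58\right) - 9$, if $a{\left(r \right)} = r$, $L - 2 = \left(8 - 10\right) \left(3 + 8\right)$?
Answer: $-9 - 174 i \sqrt{2} \approx -9.0 - 246.07 i$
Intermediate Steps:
$L = -20$ ($L = 2 + \left(8 - 10\right) \left(3 + 8\right) = 2 - 22 = -20$)
$B{\left(R \right)} = \sqrt{2 + R}$ ($B{\left(R \right)} = \sqrt{R + 2} = \sqrt{2 + R}$)
$B{\left(L \right)} \left(-58\right) - 9 = \sqrt{2 - 20} \left(-58\right) - 9 = \sqrt{-18} \left(-58\right) - 9 = 3 i \sqrt{2} \left(-58\right) - 9 = - 174 i \sqrt{2} - 9 = -9 - 174 i \sqrt{2}$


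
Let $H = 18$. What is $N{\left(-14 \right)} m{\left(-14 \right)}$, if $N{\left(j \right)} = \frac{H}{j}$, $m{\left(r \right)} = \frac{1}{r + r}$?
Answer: $\frac{9}{196} \approx 0.045918$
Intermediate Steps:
$m{\left(r \right)} = \frac{1}{2 r}$
$N{\left(j \right)} = \frac{18}{j}$
$N{\left(-14 \right)} m{\left(-14 \right)} = \frac{18}{-14} \frac{1}{2 \left(-14\right)} = 18 \left(- \frac{1}{14}\right) \frac{1}{2} \left(- \frac{1}{14}\right) = \left(- \frac{9}{7}\right) \left(- \frac{1}{28}\right) = \frac{9}{196}$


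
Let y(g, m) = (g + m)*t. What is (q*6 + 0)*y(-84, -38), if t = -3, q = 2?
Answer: 4392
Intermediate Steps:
y(g, m) = -3*g - 3*m (y(g, m) = (g + m)*(-3) = -3*g - 3*m)
(q*6 + 0)*y(-84, -38) = (2*6 + 0)*(-3*(-84) - 3*(-38)) = (12 + 0)*(252 + 114) = 12*366 = 4392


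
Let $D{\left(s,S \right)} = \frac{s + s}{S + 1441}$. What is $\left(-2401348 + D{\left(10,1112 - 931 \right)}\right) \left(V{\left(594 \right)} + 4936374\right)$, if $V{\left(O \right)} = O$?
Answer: $- \frac{9614711697483024}{811} \approx -1.1855 \cdot 10^{13}$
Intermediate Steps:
$D{\left(s,S \right)} = \frac{2 s}{1441 + S}$
$\left(-2401348 + D{\left(10,1112 - 931 \right)}\right) \left(V{\left(594 \right)} + 4936374\right) = \left(-2401348 + 2 \cdot 10 \frac{1}{1441 + \left(1112 - 931\right)}\right) \left(594 + 4936374\right) = \left(-2401348 + 2 \cdot 10 \frac{1}{1441 + \left(1112 - 931\right)}\right) 4936968 = \left(-2401348 + 2 \cdot 10 \frac{1}{1441 + 181}\right) 4936968 = \left(-2401348 + 2 \cdot 10 \cdot \frac{1}{1622}\right) 4936968 = \left(-2401348 + \frac{10}{811}\right) 4936968 = \left(- \frac{1947493218}{811}\right) 4936968 = - \frac{9614711697483024}{811}$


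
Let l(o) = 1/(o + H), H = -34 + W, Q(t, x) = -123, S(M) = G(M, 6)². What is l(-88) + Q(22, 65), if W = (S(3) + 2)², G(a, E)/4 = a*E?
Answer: -3308020301/26894474 ≈ -123.00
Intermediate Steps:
G(a, E) = 4*E*a (G(a, E) = 4*(a*E) = 4*(E*a) = 4*E*a)
S(M) = 576*M² (S(M) = (4*6*M)² = (24*M)² = 576*M²)
W = 26894596 (W = (576*3² + 2)² = (576*9 + 2)² = (5184 + 2)² = 5186² = 26894596)
H = 26894562 (H = -34 + 26894596 = 26894562)
l(o) = 1/(26894562 + o) (l(o) = 1/(o + 26894562) = 1/(26894562 + o))
l(-88) + Q(22, 65) = 1/(26894562 - 88) - 123 = 1/26894474 - 123 = -3308020301/26894474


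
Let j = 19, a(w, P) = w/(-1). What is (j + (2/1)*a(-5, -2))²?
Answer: 841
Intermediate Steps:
a(w, P) = -w (a(w, P) = w*(-1) = -w)
(j + (2/1)*a(-5, -2))² = (19 + (2/1)*(-1*(-5)))² = (19 + (2*1)*5)² = (19 + 2*5)² = (19 + 10)² = 29² = 841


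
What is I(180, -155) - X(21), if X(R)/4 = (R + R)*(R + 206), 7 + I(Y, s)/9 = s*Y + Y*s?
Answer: -540399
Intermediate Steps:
I(Y, s) = -63 + 18*Y*s (I(Y, s) = -63 + 9*(s*Y + Y*s) = -63 + 9*(Y*s + Y*s) = -63 + 9*(2*Y*s) = -63 + 18*Y*s)
X(R) = 8*R*(206 + R) (X(R) = 4*((R + R)*(R + 206)) = 4*((2*R)*(206 + R)) = 4*(2*R*(206 + R)) = 8*R*(206 + R))
I(180, -155) - X(21) = (-63 + 18*180*(-155)) - 8*21*(206 + 21) = (-63 - 502200) - 8*21*227 = -502263 - 1*38136 = -502263 - 38136 = -540399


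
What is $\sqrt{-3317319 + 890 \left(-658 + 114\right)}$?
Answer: $i \sqrt{3801479} \approx 1949.7 i$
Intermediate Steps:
$\sqrt{-3317319 + 890 \left(-658 + 114\right)} = \sqrt{-3317319 + 890 \left(-544\right)} = \sqrt{-3317319 - 484160} = \sqrt{-3801479} = i \sqrt{3801479}$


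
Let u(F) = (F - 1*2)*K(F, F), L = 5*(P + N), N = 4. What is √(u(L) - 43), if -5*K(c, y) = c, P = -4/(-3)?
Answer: I*√1571/3 ≈ 13.212*I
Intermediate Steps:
P = 4/3 (P = -4*(-⅓) = 4/3 ≈ 1.3333)
K(c, y) = -c/5
L = 80/3 (L = 5*(4/3 + 4) = 5*(16/3) = 80/3 ≈ 26.667)
u(F) = -F*(-2 + F)/5 (u(F) = (F - 1*2)*(-F/5) = (F - 2)*(-F/5) = (-2 + F)*(-F/5) = -F*(-2 + F)/5)
√(u(L) - 43) = √((⅕)*(80/3)*(2 - 1*80/3) - 43) = √((⅕)*(80/3)*(2 - 80/3) - 43) = √((⅕)*(80/3)*(-74/3) - 43) = √(-1184/9 - 43) = √(-1571/9) = I*√1571/3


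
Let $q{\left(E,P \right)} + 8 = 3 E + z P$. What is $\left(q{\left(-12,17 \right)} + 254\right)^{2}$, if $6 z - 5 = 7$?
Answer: $59536$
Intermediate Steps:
$z = 2$ ($z = \frac{5}{6} + \frac{1}{6} \cdot 7 = \frac{5}{6} + \frac{7}{6} = 2$)
$q{\left(E,P \right)} = -8 + 2 P + 3 E$ ($q{\left(E,P \right)} = -8 + \left(3 E + 2 P\right) = -8 + \left(2 P + 3 E\right) = -8 + 2 P + 3 E$)
$\left(q{\left(-12,17 \right)} + 254\right)^{2} = \left(\left(-8 + 2 \cdot 17 + 3 \left(-12\right)\right) + 254\right)^{2} = \left(\left(-8 + 34 - 36\right) + 254\right)^{2} = \left(-10 + 254\right)^{2} = 244^{2} = 59536$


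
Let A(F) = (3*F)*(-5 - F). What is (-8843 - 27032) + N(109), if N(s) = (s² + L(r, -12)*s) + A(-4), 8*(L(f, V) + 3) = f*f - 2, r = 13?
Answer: -176269/8 ≈ -22034.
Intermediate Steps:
A(F) = 3*F*(-5 - F)
L(f, V) = -13/4 + f²/8 (L(f, V) = -3 + (f*f - 2)/8 = -3 + (f² - 2)/8 = -3 + (-2 + f²)/8 = -3 + (-¼ + f²/8) = -13/4 + f²/8)
N(s) = 12 + s² + 143*s/8 (N(s) = (s² + (-13/4 + (⅛)*13²)*s) - 3*(-4)*(5 - 4) = (s² + (-13/4 + (⅛)*169)*s) - 3*(-4)*1 = (s² + (-13/4 + 169/8)*s) + 12 = (s² + 143*s/8) + 12 = 12 + s² + 143*s/8)
(-8843 - 27032) + N(109) = (-8843 - 27032) + (12 + 109² + (143/8)*109) = -35875 + (12 + 11881 + 15587/8) = -35875 + 110731/8 = -176269/8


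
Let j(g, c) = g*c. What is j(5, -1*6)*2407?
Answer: -72210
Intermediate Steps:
j(g, c) = c*g
j(5, -1*6)*2407 = (-1*6*5)*2407 = -6*5*2407 = -30*2407 = -72210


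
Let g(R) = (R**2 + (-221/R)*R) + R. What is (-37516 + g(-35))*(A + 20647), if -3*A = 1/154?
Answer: -49802664773/66 ≈ -7.5459e+8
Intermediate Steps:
A = -1/462 (A = -1/3/154 = -1/3*1/154 = -1/462 ≈ -0.0021645)
g(R) = -221 + R + R**2 (g(R) = (R**2 - 221) + R = (-221 + R**2) + R = -221 + R + R**2)
(-37516 + g(-35))*(A + 20647) = (-37516 + (-221 - 35 + (-35)**2))*(-1/462 + 20647) = (-37516 + (-221 - 35 + 1225))*(9538913/462) = (-37516 + 969)*(9538913/462) = -36547*9538913/462 = -49802664773/66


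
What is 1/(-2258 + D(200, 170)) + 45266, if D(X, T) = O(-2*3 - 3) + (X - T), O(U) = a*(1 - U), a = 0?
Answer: 100852647/2228 ≈ 45266.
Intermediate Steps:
O(U) = 0 (O(U) = 0*(1 - U) = 0)
D(X, T) = X - T (D(X, T) = 0 + (X - T) = X - T)
1/(-2258 + D(200, 170)) + 45266 = 1/(-2258 + (200 - 1*170)) + 45266 = 1/(-2258 + (200 - 170)) + 45266 = 1/(-2258 + 30) + 45266 = 1/(-2228) + 45266 = -1/2228 + 45266 = 100852647/2228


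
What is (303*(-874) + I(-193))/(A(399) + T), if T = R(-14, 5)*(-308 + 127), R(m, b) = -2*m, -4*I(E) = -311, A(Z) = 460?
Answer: 1058977/18432 ≈ 57.453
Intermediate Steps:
I(E) = 311/4 (I(E) = -1/4*(-311) = 311/4)
T = -5068 (T = (-2*(-14))*(-308 + 127) = 28*(-181) = -5068)
(303*(-874) + I(-193))/(A(399) + T) = (303*(-874) + 311/4)/(460 - 5068) = (-264822 + 311/4)/(-4608) = -1058977/4*(-1/4608) = 1058977/18432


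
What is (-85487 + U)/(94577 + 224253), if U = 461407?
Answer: 37592/31883 ≈ 1.1791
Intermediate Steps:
(-85487 + U)/(94577 + 224253) = (-85487 + 461407)/(94577 + 224253) = 375920/318830 = 375920*(1/318830) = 37592/31883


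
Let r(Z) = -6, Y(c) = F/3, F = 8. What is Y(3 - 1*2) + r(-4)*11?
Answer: -190/3 ≈ -63.333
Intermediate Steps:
Y(c) = 8/3
Y(3 - 1*2) + r(-4)*11 = 8/3 - 6*11 = 8/3 - 66 = -190/3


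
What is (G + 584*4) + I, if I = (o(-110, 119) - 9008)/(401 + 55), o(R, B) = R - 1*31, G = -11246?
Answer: -4072109/456 ≈ -8930.1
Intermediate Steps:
o(R, B) = -31 + R (o(R, B) = R - 31 = -31 + R)
I = -9149/456 (I = ((-31 - 110) - 9008)/(401 + 55) = (-141 - 9008)/456 = -9149*1/456 = -9149/456 ≈ -20.064)
(G + 584*4) + I = (-11246 + 584*4) - 9149/456 = (-11246 + 2336) - 9149/456 = -8910 - 9149/456 = -4072109/456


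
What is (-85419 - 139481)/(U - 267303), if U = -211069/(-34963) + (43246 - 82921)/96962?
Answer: 152485906621880/181232023771133 ≈ 0.84138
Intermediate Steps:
U = 19078515353/3390082406 (U = -211069*(-1/34963) - 39675*1/96962 = 211069/34963 - 39675/96962 = 19078515353/3390082406 ≈ 5.6277)
(-85419 - 139481)/(U - 267303) = (-85419 - 139481)/(19078515353/3390082406 - 267303) = -224900/(-906160118855665/3390082406) = -224900*(-3390082406/906160118855665) = 152485906621880/181232023771133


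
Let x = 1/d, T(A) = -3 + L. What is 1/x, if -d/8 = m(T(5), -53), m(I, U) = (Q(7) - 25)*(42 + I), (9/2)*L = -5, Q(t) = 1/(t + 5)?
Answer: 203918/27 ≈ 7552.5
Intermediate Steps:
Q(t) = 1/(5 + t)
L = -10/9 (L = (2/9)*(-5) = -10/9 ≈ -1.1111)
T(A) = -37/9 (T(A) = -3 - 10/9 = -37/9)
m(I, U) = -2093/2 - 299*I/12 (m(I, U) = (1/(5 + 7) - 25)*(42 + I) = (1/12 - 25)*(42 + I) = -299*(42 + I)/12 = -2093/2 - 299*I/12)
d = 203918/27 (d = -8*(-2093/2 - 299/12*(-37/9)) = -8*(-2093/2 + 11063/108) = -8*(-101959/108) = 203918/27 ≈ 7552.5)
x = 27/203918 (x = 1/(203918/27) = 27/203918 ≈ 0.00013241)
1/x = 1/(27/203918) = 203918/27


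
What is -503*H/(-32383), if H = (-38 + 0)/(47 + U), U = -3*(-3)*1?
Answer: -9557/906724 ≈ -0.010540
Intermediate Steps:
U = 9 (U = 9*1 = 9)
H = -19/28 (H = (-38 + 0)/(47 + 9) = -38/56 = -38*1/56 = -19/28 ≈ -0.67857)
-503*H/(-32383) = -503*(-19/28)/(-32383) = (9557/28)*(-1/32383) = -9557/906724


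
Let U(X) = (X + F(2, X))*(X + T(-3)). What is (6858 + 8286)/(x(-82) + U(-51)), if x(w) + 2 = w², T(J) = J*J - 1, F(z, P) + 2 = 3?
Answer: 1893/1109 ≈ 1.7069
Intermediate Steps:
F(z, P) = 1 (F(z, P) = -2 + 3 = 1)
T(J) = -1 + J² (T(J) = J² - 1 = -1 + J²)
x(w) = -2 + w²
U(X) = (1 + X)*(8 + X) (U(X) = (X + 1)*(X + (-1 + (-3)²)) = (1 + X)*(X + (-1 + 9)) = (1 + X)*(X + 8) = (1 + X)*(8 + X))
(6858 + 8286)/(x(-82) + U(-51)) = (6858 + 8286)/((-2 + (-82)²) + (8 + (-51)² + 9*(-51))) = 15144/((-2 + 6724) + (8 + 2601 - 459)) = 15144/(6722 + 2150) = 15144/8872 = 15144*(1/8872) = 1893/1109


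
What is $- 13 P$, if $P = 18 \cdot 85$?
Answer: $-19890$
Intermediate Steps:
$P = 1530$
$- 13 P = \left(-13\right) 1530 = -19890$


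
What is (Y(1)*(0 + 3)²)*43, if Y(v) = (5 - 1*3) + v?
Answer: 1161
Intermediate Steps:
Y(v) = 2 + v (Y(v) = (5 - 3) + v = 2 + v)
(Y(1)*(0 + 3)²)*43 = ((2 + 1)*(0 + 3)²)*43 = (3*3²)*43 = (3*9)*43 = 27*43 = 1161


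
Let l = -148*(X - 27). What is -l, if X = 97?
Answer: 10360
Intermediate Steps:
l = -10360 (l = -148*(97 - 27) = -148*70 = -10360)
-l = -1*(-10360) = 10360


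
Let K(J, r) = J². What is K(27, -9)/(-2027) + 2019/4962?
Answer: 158405/3352658 ≈ 0.047248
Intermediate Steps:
K(27, -9)/(-2027) + 2019/4962 = 27²/(-2027) + 2019/4962 = 729*(-1/2027) + 2019*(1/4962) = -729/2027 + 673/1654 = 158405/3352658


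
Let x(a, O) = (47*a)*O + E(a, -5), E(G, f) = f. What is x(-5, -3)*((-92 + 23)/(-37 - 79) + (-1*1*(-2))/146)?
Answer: 901775/2117 ≈ 425.97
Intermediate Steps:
x(a, O) = -5 + 47*O*a (x(a, O) = (47*a)*O - 5 = 47*O*a - 5 = -5 + 47*O*a)
x(-5, -3)*((-92 + 23)/(-37 - 79) + (-1*1*(-2))/146) = (-5 + 47*(-3)*(-5))*((-92 + 23)/(-37 - 79) + (-1*1*(-2))/146) = (-5 + 705)*(-69/(-116) - 1*(-2)*(1/146)) = 700*(-69*(-1/116) + 2*(1/146)) = 700*(69/116 + 1/73) = 700*(5153/8468) = 901775/2117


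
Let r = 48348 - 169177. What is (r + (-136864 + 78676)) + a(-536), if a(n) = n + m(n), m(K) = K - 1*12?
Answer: -180101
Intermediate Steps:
m(K) = -12 + K (m(K) = K - 12 = -12 + K)
r = -120829
a(n) = -12 + 2*n (a(n) = n + (-12 + n) = -12 + 2*n)
(r + (-136864 + 78676)) + a(-536) = (-120829 + (-136864 + 78676)) + (-12 + 2*(-536)) = (-120829 - 58188) + (-12 - 1072) = -179017 - 1084 = -180101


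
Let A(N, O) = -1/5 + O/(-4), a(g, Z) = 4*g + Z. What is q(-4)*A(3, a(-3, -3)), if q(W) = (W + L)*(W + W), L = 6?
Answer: -284/5 ≈ -56.800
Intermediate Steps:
q(W) = 2*W*(6 + W) (q(W) = (W + 6)*(W + W) = (6 + W)*(2*W) = 2*W*(6 + W))
a(g, Z) = Z + 4*g
A(N, O) = -1/5 - O/4 (A(N, O) = -1*1/5 + O*(-1/4) = -1/5 - O/4)
q(-4)*A(3, a(-3, -3)) = (2*(-4)*(6 - 4))*(-1/5 - (-3 + 4*(-3))/4) = (2*(-4)*2)*(-1/5 - (-3 - 12)/4) = -16*(-1/5 - 1/4*(-15)) = -16*(-1/5 + 15/4) = -16*71/20 = -284/5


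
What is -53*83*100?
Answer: -439900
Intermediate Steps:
-53*83*100 = -4399*100 = -439900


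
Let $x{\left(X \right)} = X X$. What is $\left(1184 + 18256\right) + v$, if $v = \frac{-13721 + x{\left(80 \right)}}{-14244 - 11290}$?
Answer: $\frac{496388281}{25534} \approx 19440.0$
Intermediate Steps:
$x{\left(X \right)} = X^{2}$
$v = \frac{7321}{25534}$ ($v = \frac{-13721 + 80^{2}}{-14244 - 11290} = \frac{-13721 + 6400}{-25534} = \left(-7321\right) \left(- \frac{1}{25534}\right) = \frac{7321}{25534} \approx 0.28672$)
$\left(1184 + 18256\right) + v = \left(1184 + 18256\right) + \frac{7321}{25534} = 19440 + \frac{7321}{25534} = \frac{496388281}{25534}$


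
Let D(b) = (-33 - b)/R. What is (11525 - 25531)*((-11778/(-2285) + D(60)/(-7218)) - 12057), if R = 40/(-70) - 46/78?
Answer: 49029551120036789/290462345 ≈ 1.6880e+8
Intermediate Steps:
R = -317/273 (R = 40*(-1/70) - 46*1/78 = -4/7 - 23/39 = -317/273 ≈ -1.1612)
D(b) = 9009/317 + 273*b/317 (D(b) = (-33 - b)/(-317/273) = (-33 - b)*(-273/317) = 9009/317 + 273*b/317)
(11525 - 25531)*((-11778/(-2285) + D(60)/(-7218)) - 12057) = (11525 - 25531)*((-11778/(-2285) + (9009/317 + (273/317)*60)/(-7218)) - 12057) = -14006*((-11778*(-1/2285) + (9009/317 + 16380/317)*(-1/7218)) - 12057) = -14006*((11778/2285 + (25389/317)*(-1/7218)) - 12057) = -14006*((11778/2285 - 2821/254234) - 12057) = -14006*(2987922067/580924690 - 12057) = -14006*(-7001221065263/580924690) = 49029551120036789/290462345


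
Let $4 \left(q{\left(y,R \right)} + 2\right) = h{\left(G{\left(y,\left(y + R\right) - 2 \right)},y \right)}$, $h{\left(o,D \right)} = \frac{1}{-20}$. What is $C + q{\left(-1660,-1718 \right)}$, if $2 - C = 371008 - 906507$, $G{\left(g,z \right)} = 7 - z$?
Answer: $\frac{42839919}{80} \approx 5.355 \cdot 10^{5}$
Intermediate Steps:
$h{\left(o,D \right)} = - \frac{1}{20}$
$q{\left(y,R \right)} = - \frac{161}{80}$ ($q{\left(y,R \right)} = -2 + \frac{1}{4} \left(- \frac{1}{20}\right) = -2 - \frac{1}{80} = - \frac{161}{80}$)
$C = 535501$ ($C = 2 - \left(371008 - 906507\right) = 2 - -535499 = 2 + 535499 = 535501$)
$C + q{\left(-1660,-1718 \right)} = 535501 - \frac{161}{80} = \frac{42839919}{80}$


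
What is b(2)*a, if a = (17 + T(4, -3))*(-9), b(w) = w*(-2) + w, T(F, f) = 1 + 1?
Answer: 342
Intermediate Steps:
T(F, f) = 2
b(w) = -w (b(w) = -2*w + w = -w)
a = -171 (a = (17 + 2)*(-9) = 19*(-9) = -171)
b(2)*a = -1*2*(-171) = -2*(-171) = 342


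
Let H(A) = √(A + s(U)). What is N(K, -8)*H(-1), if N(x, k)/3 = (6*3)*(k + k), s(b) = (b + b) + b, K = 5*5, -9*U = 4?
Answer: -288*I*√21 ≈ -1319.8*I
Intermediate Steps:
U = -4/9 (U = -⅑*4 = -4/9 ≈ -0.44444)
K = 25
s(b) = 3*b (s(b) = 2*b + b = 3*b)
N(x, k) = 108*k (N(x, k) = 3*((6*3)*(k + k)) = 3*(18*(2*k)) = 3*(36*k) = 108*k)
H(A) = √(-4/3 + A) (H(A) = √(A + 3*(-4/9)) = √(A - 4/3) = √(-4/3 + A))
N(K, -8)*H(-1) = (108*(-8))*(√(-12 + 9*(-1))/3) = -288*√(-12 - 9) = -288*√(-21) = -288*I*√21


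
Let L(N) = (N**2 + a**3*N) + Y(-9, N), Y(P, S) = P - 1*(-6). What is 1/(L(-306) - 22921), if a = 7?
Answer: -1/34246 ≈ -2.9200e-5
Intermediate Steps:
Y(P, S) = 6 + P (Y(P, S) = P + 6 = 6 + P)
L(N) = -3 + N**2 + 343*N (L(N) = (N**2 + 7**3*N) + (6 - 9) = (N**2 + 343*N) - 3 = -3 + N**2 + 343*N)
1/(L(-306) - 22921) = 1/((-3 + (-306)**2 + 343*(-306)) - 22921) = 1/((-3 + 93636 - 104958) - 22921) = 1/(-11325 - 22921) = 1/(-34246) = -1/34246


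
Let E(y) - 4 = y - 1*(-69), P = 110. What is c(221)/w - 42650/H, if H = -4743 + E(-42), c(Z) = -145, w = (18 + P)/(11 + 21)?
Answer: -16020/589 ≈ -27.199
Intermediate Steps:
E(y) = 73 + y (E(y) = 4 + (y - 1*(-69)) = 4 + (y + 69) = 4 + (69 + y) = 73 + y)
w = 4 (w = (18 + 110)/(11 + 21) = 128/32 = (1/32)*128 = 4)
H = -4712 (H = -4743 + (73 - 42) = -4743 + 31 = -4712)
c(221)/w - 42650/H = -145/4 - 42650/(-4712) = -145*1/4 - 42650*(-1/4712) = -145/4 + 21325/2356 = -16020/589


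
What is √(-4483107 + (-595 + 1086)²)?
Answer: I*√4242026 ≈ 2059.6*I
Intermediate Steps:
√(-4483107 + (-595 + 1086)²) = √(-4483107 + 491²) = √(-4483107 + 241081) = √(-4242026) = I*√4242026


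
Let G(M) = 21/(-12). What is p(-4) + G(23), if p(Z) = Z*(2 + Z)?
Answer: 25/4 ≈ 6.2500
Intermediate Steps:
G(M) = -7/4 (G(M) = 21*(-1/12) = -7/4)
p(-4) + G(23) = -4*(2 - 4) - 7/4 = -4*(-2) - 7/4 = 8 - 7/4 = 25/4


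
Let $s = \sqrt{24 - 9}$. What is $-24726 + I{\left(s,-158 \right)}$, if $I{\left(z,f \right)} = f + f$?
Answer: $-25042$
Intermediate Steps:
$s = \sqrt{15} \approx 3.873$
$I{\left(z,f \right)} = 2 f$
$-24726 + I{\left(s,-158 \right)} = -24726 + 2 \left(-158\right) = -24726 - 316 = -25042$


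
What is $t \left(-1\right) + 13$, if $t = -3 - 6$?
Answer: $22$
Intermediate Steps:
$t = -9$ ($t = -3 - 6 = -9$)
$t \left(-1\right) + 13 = \left(-9\right) \left(-1\right) + 13 = 9 + 13 = 22$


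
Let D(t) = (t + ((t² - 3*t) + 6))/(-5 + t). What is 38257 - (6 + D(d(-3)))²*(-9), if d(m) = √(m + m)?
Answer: (384730*√6 + 734119*I)/(10*√6 + 19*I) ≈ 38535.0 + 79.831*I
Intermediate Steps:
d(m) = √2*√m (d(m) = √(2*m) = √2*√m)
D(t) = (6 + t² - 2*t)/(-5 + t) (D(t) = (t + (6 + t² - 3*t))/(-5 + t) = (6 + t² - 2*t)/(-5 + t))
38257 - (6 + D(d(-3)))²*(-9) = 38257 - (6 + (6 + (√2*√(-3))² - 2*√2*√(-3))/(-5 + √2*√(-3)))²*(-9) = 38257 - (6 + (6 + (√2*(I*√3))² - 2*√2*I*√3)/(-5 + √2*(I*√3)))²*(-9) = 38257 - (6 + (6 + (I*√6)² - 2*I*√6)/(-5 + I*√6))²*(-9) = 38257 - (6 + (6 - 6 - 2*I*√6)/(-5 + I*√6))²*(-9) = 38257 - (6 + (-2*I*√6)/(-5 + I*√6))²*(-9) = 38257 - (6 - 2*I*√6/(-5 + I*√6))²*(-9) = 38257 - (-9)*(6 - 2*I*√6/(-5 + I*√6))² = 38257 + 9*(6 - 2*I*√6/(-5 + I*√6))²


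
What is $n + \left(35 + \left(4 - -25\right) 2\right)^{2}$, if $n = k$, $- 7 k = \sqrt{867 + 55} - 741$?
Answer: $\frac{61284}{7} - \frac{\sqrt{922}}{7} \approx 8750.5$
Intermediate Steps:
$k = \frac{741}{7} - \frac{\sqrt{922}}{7}$ ($k = - \frac{\sqrt{867 + 55} - 741}{7} = - \frac{\sqrt{922} - 741}{7} = - \frac{-741 + \sqrt{922}}{7} = \frac{741}{7} - \frac{\sqrt{922}}{7} \approx 101.52$)
$n = \frac{741}{7} - \frac{\sqrt{922}}{7} \approx 101.52$
$n + \left(35 + \left(4 - -25\right) 2\right)^{2} = \left(\frac{741}{7} - \frac{\sqrt{922}}{7}\right) + \left(35 + \left(4 - -25\right) 2\right)^{2} = \left(\frac{741}{7} - \frac{\sqrt{922}}{7}\right) + \left(35 + \left(4 + 25\right) 2\right)^{2} = \left(\frac{741}{7} - \frac{\sqrt{922}}{7}\right) + \left(35 + 29 \cdot 2\right)^{2} = \left(\frac{741}{7} - \frac{\sqrt{922}}{7}\right) + \left(35 + 58\right)^{2} = \left(\frac{741}{7} - \frac{\sqrt{922}}{7}\right) + 93^{2} = \left(\frac{741}{7} - \frac{\sqrt{922}}{7}\right) + 8649 = \frac{61284}{7} - \frac{\sqrt{922}}{7}$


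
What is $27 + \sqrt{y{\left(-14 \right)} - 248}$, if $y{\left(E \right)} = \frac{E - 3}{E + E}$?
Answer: $27 + \frac{i \sqrt{48489}}{14} \approx 27.0 + 15.729 i$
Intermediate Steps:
$y{\left(E \right)} = \frac{-3 + E}{2 E}$
$27 + \sqrt{y{\left(-14 \right)} - 248} = 27 + \sqrt{\frac{-3 - 14}{2 \left(-14\right)} - 248} = 27 + \sqrt{\frac{1}{2} \left(- \frac{1}{14}\right) \left(-17\right) - 248} = 27 + \sqrt{\frac{17}{28} - 248} = 27 + \sqrt{- \frac{6927}{28}} = 27 + \frac{i \sqrt{48489}}{14}$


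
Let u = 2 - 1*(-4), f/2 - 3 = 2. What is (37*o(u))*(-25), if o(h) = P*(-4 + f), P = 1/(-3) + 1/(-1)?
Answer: 7400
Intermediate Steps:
f = 10 (f = 6 + 2*2 = 6 + 4 = 10)
P = -4/3 (P = 1*(-1/3) + 1*(-1) = -1/3 - 1 = -4/3 ≈ -1.3333)
u = 6 (u = 2 + 4 = 6)
o(h) = -8 (o(h) = -4*(-4 + 10)/3 = -4/3*6 = -8)
(37*o(u))*(-25) = (37*(-8))*(-25) = -296*(-25) = 7400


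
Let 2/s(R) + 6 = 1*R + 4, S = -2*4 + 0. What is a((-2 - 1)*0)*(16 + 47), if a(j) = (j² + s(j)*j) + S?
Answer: -504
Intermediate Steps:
S = -8 (S = -8 + 0 = -8)
s(R) = 2/(-2 + R) (s(R) = 2/(-6 + (1*R + 4)) = 2/(-6 + (R + 4)) = 2/(-6 + (4 + R)) = 2/(-2 + R))
a(j) = -8 + j² + 2*j/(-2 + j) (a(j) = (j² + (2/(-2 + j))*j) - 8 = (j² + 2*j/(-2 + j)) - 8 = -8 + j² + 2*j/(-2 + j))
a((-2 - 1)*0)*(16 + 47) = ((2*((-2 - 1)*0) + (-8 + ((-2 - 1)*0)²)*(-2 + (-2 - 1)*0))/(-2 + (-2 - 1)*0))*(16 + 47) = ((2*(-3*0) + (-8 + (-3*0)²)*(-2 - 3*0))/(-2 - 3*0))*63 = ((2*0 + (-8 + 0²)*(-2 + 0))/(-2 + 0))*63 = ((0 + (-8 + 0)*(-2))/(-2))*63 = -(0 - 8*(-2))/2*63 = -(0 + 16)/2*63 = -½*16*63 = -8*63 = -504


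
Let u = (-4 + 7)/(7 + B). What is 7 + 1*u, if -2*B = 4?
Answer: 38/5 ≈ 7.6000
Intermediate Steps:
B = -2 (B = -½*4 = -2)
u = ⅗ (u = (-4 + 7)/(7 - 2) = 3/5 = 3*(⅕) = ⅗ ≈ 0.60000)
7 + 1*u = 7 + 1*(⅗) = 7 + ⅗ = 38/5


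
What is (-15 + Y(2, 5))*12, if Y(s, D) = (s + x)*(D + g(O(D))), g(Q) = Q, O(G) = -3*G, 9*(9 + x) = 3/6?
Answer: 1960/3 ≈ 653.33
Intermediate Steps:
x = -161/18 (x = -9 + (3/6)/9 = -9 + (3*(1/6))/9 = -9 + (1/9)*(1/2) = -9 + 1/18 = -161/18 ≈ -8.9444)
Y(s, D) = -2*D*(-161/18 + s) (Y(s, D) = (s - 161/18)*(D - 3*D) = (-161/18 + s)*(-2*D) = -2*D*(-161/18 + s))
(-15 + Y(2, 5))*12 = (-15 + (1/9)*5*(161 - 18*2))*12 = (-15 + (1/9)*5*(161 - 36))*12 = (-15 + (1/9)*5*125)*12 = (-15 + 625/9)*12 = (490/9)*12 = 1960/3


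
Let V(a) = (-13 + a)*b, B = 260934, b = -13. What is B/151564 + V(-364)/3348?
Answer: 404105549/126859068 ≈ 3.1855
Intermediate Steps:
V(a) = 169 - 13*a (V(a) = (-13 + a)*(-13) = 169 - 13*a)
B/151564 + V(-364)/3348 = 260934/151564 + (169 - 13*(-364))/3348 = 260934*(1/151564) + (169 + 4732)*(1/3348) = 130467/75782 + 4901*(1/3348) = 130467/75782 + 4901/3348 = 404105549/126859068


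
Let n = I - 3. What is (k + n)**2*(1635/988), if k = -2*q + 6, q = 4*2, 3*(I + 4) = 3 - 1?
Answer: 1308545/2964 ≈ 441.48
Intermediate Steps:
I = -10/3 (I = -4 + (3 - 1)/3 = -4 + (1/3)*2 = -4 + 2/3 = -10/3 ≈ -3.3333)
q = 8
k = -10 (k = -2*8 + 6 = -16 + 6 = -10)
n = -19/3 (n = -10/3 - 3 = -19/3 ≈ -6.3333)
(k + n)**2*(1635/988) = (-10 - 19/3)**2*(1635/988) = (-49/3)**2*(1635*(1/988)) = (2401/9)*(1635/988) = 1308545/2964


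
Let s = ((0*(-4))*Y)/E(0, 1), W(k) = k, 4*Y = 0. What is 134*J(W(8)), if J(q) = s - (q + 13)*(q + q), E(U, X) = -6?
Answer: -45024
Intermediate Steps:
Y = 0 (Y = (¼)*0 = 0)
s = 0 (s = ((0*(-4))*0)/(-6) = (0*0)*(-⅙) = 0*(-⅙) = 0)
J(q) = -2*q*(13 + q) (J(q) = 0 - (q + 13)*(q + q) = 0 - (13 + q)*2*q = 0 - 2*q*(13 + q) = -2*q*(13 + q))
134*J(W(8)) = 134*(2*8*(-13 - 1*8)) = 134*(2*8*(-13 - 8)) = 134*(2*8*(-21)) = 134*(-336) = -45024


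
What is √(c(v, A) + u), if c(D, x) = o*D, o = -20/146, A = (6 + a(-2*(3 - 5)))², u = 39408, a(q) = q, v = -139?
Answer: √210106702/73 ≈ 198.56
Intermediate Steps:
A = 100 (A = (6 - 2*(3 - 5))² = (6 - 2*(-2))² = (6 + 4)² = 10² = 100)
o = -10/73 (o = -20*1/146 = -10/73 ≈ -0.13699)
c(D, x) = -10*D/73
√(c(v, A) + u) = √(-10/73*(-139) + 39408) = √(1390/73 + 39408) = √(2878174/73) = √210106702/73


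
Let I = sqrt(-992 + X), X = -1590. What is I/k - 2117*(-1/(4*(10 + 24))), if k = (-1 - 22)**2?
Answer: 2117/136 + I*sqrt(2582)/529 ≈ 15.566 + 0.096056*I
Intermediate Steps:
k = 529 (k = (-23)**2 = 529)
I = I*sqrt(2582) (I = sqrt(-992 - 1590) = sqrt(-2582) = I*sqrt(2582) ≈ 50.813*I)
I/k - 2117*(-1/(4*(10 + 24))) = (I*sqrt(2582))/529 - 2117*(-1/(4*(10 + 24))) = (I*sqrt(2582))*(1/529) - 2117/((-4*34)) = I*sqrt(2582)/529 - 2117/(-136) = I*sqrt(2582)/529 - 2117*(-1/136) = I*sqrt(2582)/529 + 2117/136 = 2117/136 + I*sqrt(2582)/529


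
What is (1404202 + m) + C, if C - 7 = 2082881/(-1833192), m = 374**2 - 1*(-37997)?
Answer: 2900257982863/1833192 ≈ 1.5821e+6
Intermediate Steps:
m = 177873 (m = 139876 + 37997 = 177873)
C = 10749463/1833192 (C = 7 + 2082881/(-1833192) = 7 + 2082881*(-1/1833192) = 7 - 2082881/1833192 = 10749463/1833192 ≈ 5.8638)
(1404202 + m) + C = (1404202 + 177873) + 10749463/1833192 = 1582075 + 10749463/1833192 = 2900257982863/1833192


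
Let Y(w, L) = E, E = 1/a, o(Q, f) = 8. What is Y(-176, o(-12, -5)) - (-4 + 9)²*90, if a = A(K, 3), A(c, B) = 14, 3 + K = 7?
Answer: -31499/14 ≈ -2249.9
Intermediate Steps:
K = 4 (K = -3 + 7 = 4)
a = 14
E = 1/14 ≈ 0.071429
Y(w, L) = 1/14
Y(-176, o(-12, -5)) - (-4 + 9)²*90 = 1/14 - (-4 + 9)²*90 = 1/14 - 5²*90 = 1/14 - 25*90 = 1/14 - 1*2250 = 1/14 - 2250 = -31499/14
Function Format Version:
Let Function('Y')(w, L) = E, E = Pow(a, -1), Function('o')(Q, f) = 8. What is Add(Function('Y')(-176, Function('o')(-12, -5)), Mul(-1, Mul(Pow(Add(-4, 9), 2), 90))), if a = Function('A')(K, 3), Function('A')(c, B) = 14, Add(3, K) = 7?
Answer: Rational(-31499, 14) ≈ -2249.9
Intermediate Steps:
K = 4 (K = Add(-3, 7) = 4)
a = 14
E = Rational(1, 14) (E = Pow(14, -1) = Rational(1, 14) ≈ 0.071429)
Function('Y')(w, L) = Rational(1, 14)
Add(Function('Y')(-176, Function('o')(-12, -5)), Mul(-1, Mul(Pow(Add(-4, 9), 2), 90))) = Add(Rational(1, 14), Mul(-1, Mul(Pow(Add(-4, 9), 2), 90))) = Add(Rational(1, 14), Mul(-1, Mul(Pow(5, 2), 90))) = Add(Rational(1, 14), Mul(-1, Mul(25, 90))) = Add(Rational(1, 14), Mul(-1, 2250)) = Add(Rational(1, 14), -2250) = Rational(-31499, 14)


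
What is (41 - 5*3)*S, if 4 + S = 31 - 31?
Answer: -104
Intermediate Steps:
S = -4 (S = -4 + (31 - 31) = -4 + 0 = -4)
(41 - 5*3)*S = (41 - 5*3)*(-4) = (41 - 15)*(-4) = 26*(-4) = -104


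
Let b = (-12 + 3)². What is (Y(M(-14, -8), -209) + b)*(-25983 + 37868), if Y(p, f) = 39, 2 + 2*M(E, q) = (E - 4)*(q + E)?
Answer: 1426200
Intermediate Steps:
M(E, q) = -1 + (-4 + E)*(E + q)/2 (M(E, q) = -1 + ((E - 4)*(q + E))/2 = -1 + ((-4 + E)*(E + q))/2 = -1 + (-4 + E)*(E + q)/2)
b = 81 (b = (-9)² = 81)
(Y(M(-14, -8), -209) + b)*(-25983 + 37868) = (39 + 81)*(-25983 + 37868) = 120*11885 = 1426200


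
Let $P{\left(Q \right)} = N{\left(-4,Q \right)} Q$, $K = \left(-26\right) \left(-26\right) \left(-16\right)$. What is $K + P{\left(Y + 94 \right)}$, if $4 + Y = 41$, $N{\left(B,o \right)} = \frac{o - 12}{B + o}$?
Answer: $- \frac{1358043}{127} \approx -10693.0$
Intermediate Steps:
$N{\left(B,o \right)} = \frac{-12 + o}{B + o}$
$K = -10816$ ($K = 676 \left(-16\right) = -10816$)
$Y = 37$ ($Y = -4 + 41 = 37$)
$P{\left(Q \right)} = \frac{Q \left(-12 + Q\right)}{-4 + Q}$ ($P{\left(Q \right)} = \frac{-12 + Q}{-4 + Q} Q = \frac{Q \left(-12 + Q\right)}{-4 + Q}$)
$K + P{\left(Y + 94 \right)} = -10816 + \frac{\left(37 + 94\right) \left(-12 + \left(37 + 94\right)\right)}{-4 + \left(37 + 94\right)} = -10816 + \frac{131 \left(-12 + 131\right)}{-4 + 131} = -10816 + 131 \cdot \frac{1}{127} \cdot 119 = -10816 + \frac{15589}{127} = - \frac{1358043}{127}$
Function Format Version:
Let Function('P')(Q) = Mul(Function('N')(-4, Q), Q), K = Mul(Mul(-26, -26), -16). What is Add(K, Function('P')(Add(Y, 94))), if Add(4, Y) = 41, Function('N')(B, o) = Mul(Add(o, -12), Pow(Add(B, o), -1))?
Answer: Rational(-1358043, 127) ≈ -10693.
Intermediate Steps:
Function('N')(B, o) = Mul(Pow(Add(B, o), -1), Add(-12, o)) (Function('N')(B, o) = Mul(Add(-12, o), Pow(Add(B, o), -1)) = Mul(Pow(Add(B, o), -1), Add(-12, o)))
K = -10816 (K = Mul(676, -16) = -10816)
Y = 37 (Y = Add(-4, 41) = 37)
Function('P')(Q) = Mul(Q, Pow(Add(-4, Q), -1), Add(-12, Q)) (Function('P')(Q) = Mul(Mul(Pow(Add(-4, Q), -1), Add(-12, Q)), Q) = Mul(Q, Pow(Add(-4, Q), -1), Add(-12, Q)))
Add(K, Function('P')(Add(Y, 94))) = Add(-10816, Mul(Add(37, 94), Pow(Add(-4, Add(37, 94)), -1), Add(-12, Add(37, 94)))) = Add(-10816, Mul(131, Pow(Add(-4, 131), -1), Add(-12, 131))) = Add(-10816, Mul(131, Pow(127, -1), 119)) = Add(-10816, Mul(131, Rational(1, 127), 119)) = Add(-10816, Rational(15589, 127)) = Rational(-1358043, 127)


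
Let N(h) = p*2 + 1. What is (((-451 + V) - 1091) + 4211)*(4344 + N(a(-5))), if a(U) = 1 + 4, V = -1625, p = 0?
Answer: 4536180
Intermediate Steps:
a(U) = 5
N(h) = 1 (N(h) = 0*2 + 1 = 0 + 1 = 1)
(((-451 + V) - 1091) + 4211)*(4344 + N(a(-5))) = (((-451 - 1625) - 1091) + 4211)*(4344 + 1) = ((-2076 - 1091) + 4211)*4345 = (-3167 + 4211)*4345 = 1044*4345 = 4536180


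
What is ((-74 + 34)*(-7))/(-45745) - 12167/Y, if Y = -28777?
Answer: 15672053/37611539 ≈ 0.41668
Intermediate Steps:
((-74 + 34)*(-7))/(-45745) - 12167/Y = ((-74 + 34)*(-7))/(-45745) - 12167/(-28777) = -40*(-7)*(-1/45745) - 12167*(-1/28777) = 280*(-1/45745) + 12167/28777 = -8/1307 + 12167/28777 = 15672053/37611539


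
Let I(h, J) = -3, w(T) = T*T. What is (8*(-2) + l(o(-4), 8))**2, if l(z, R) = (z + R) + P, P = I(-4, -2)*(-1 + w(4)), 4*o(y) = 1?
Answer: 44521/16 ≈ 2782.6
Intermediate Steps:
o(y) = 1/4 (o(y) = (1/4)*1 = 1/4)
w(T) = T**2
P = -45 (P = -3*(-1 + 4**2) = -3*(-1 + 16) = -3*15 = -45)
l(z, R) = -45 + R + z (l(z, R) = (z + R) - 45 = (R + z) - 45 = -45 + R + z)
(8*(-2) + l(o(-4), 8))**2 = (8*(-2) + (-45 + 8 + 1/4))**2 = (-16 - 147/4)**2 = (-211/4)**2 = 44521/16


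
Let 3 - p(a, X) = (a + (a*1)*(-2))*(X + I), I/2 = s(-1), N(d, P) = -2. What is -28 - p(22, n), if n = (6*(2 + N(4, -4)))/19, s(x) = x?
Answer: 13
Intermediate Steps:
I = -2 (I = 2*(-1) = -2)
n = 0 (n = (6*(2 - 2))/19 = (6*0)*(1/19) = 0*(1/19) = 0)
p(a, X) = 3 + a*(-2 + X) (p(a, X) = 3 - (a + (a*1)*(-2))*(X - 2) = 3 - (a + a*(-2))*(-2 + X) = 3 - (a - 2*a)*(-2 + X) = 3 - (-a)*(-2 + X) = 3 - (-1)*a*(-2 + X) = 3 + a*(-2 + X))
-28 - p(22, n) = -28 - (3 - 2*22 + 0*22) = -28 - (3 - 44 + 0) = -28 - 1*(-41) = -28 + 41 = 13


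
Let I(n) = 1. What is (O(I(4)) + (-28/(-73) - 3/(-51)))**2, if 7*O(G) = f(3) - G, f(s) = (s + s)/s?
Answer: 25847056/75463969 ≈ 0.34251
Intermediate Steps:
f(s) = 2 (f(s) = (2*s)/s = 2)
O(G) = 2/7 - G/7 (O(G) = (2 - G)/7 = 2/7 - G/7)
(O(I(4)) + (-28/(-73) - 3/(-51)))**2 = ((2/7 - 1/7*1) + (-28/(-73) - 3/(-51)))**2 = ((2/7 - 1/7) + (-28*(-1/73) - 3*(-1/51)))**2 = (1/7 + (28/73 + 1/17))**2 = (1/7 + 549/1241)**2 = (5084/8687)**2 = 25847056/75463969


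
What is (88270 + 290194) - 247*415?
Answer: 275959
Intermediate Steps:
(88270 + 290194) - 247*415 = 378464 - 102505 = 275959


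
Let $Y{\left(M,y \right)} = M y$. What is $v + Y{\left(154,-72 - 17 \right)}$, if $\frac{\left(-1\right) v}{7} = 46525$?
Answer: $-339381$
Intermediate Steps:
$v = -325675$ ($v = \left(-7\right) 46525 = -325675$)
$v + Y{\left(154,-72 - 17 \right)} = -325675 + 154 \left(-72 - 17\right) = -325675 + 154 \left(-89\right) = -325675 - 13706 = -339381$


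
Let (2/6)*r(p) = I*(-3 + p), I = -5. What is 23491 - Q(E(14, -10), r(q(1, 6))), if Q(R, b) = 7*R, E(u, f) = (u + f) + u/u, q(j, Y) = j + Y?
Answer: 23456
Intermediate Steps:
q(j, Y) = Y + j
E(u, f) = 1 + f + u (E(u, f) = (f + u) + 1 = 1 + f + u)
r(p) = 45 - 15*p (r(p) = 3*(-5*(-3 + p)) = 3*(15 - 5*p) = 45 - 15*p)
23491 - Q(E(14, -10), r(q(1, 6))) = 23491 - 7*(1 - 10 + 14) = 23491 - 7*5 = 23491 - 1*35 = 23491 - 35 = 23456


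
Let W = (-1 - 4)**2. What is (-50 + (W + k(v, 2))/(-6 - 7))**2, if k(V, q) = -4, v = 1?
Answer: 450241/169 ≈ 2664.1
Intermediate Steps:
W = 25 (W = (-5)**2 = 25)
(-50 + (W + k(v, 2))/(-6 - 7))**2 = (-50 + (25 - 4)/(-6 - 7))**2 = (-50 + 21/(-13))**2 = (-50 + 21*(-1/13))**2 = (-50 - 21/13)**2 = (-671/13)**2 = 450241/169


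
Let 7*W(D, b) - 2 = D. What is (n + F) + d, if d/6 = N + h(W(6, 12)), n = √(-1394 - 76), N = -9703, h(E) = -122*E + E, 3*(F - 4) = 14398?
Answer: -1139132/21 + 7*I*√30 ≈ -54244.0 + 38.341*I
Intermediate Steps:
F = 14410/3 (F = 4 + (⅓)*14398 = 4 + 14398/3 = 14410/3 ≈ 4803.3)
W(D, b) = 2/7 + D/7
h(E) = -121*E
n = 7*I*√30 (n = √(-1470) = 7*I*√30 ≈ 38.341*I)
d = -413334/7 (d = 6*(-9703 - 121*(2/7 + (⅐)*6)) = 6*(-9703 - 121*(2/7 + 6/7)) = 6*(-9703 - 121*8/7) = 6*(-9703 - 968/7) = 6*(-68889/7) = -413334/7 ≈ -59048.)
(n + F) + d = (7*I*√30 + 14410/3) - 413334/7 = (14410/3 + 7*I*√30) - 413334/7 = -1139132/21 + 7*I*√30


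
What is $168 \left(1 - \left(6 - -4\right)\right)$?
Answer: $-1512$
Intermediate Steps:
$168 \left(1 - \left(6 - -4\right)\right) = 168 \left(1 - \left(6 + 4\right)\right) = 168 \left(1 - 10\right) = 168 \left(-9\right) = -1512$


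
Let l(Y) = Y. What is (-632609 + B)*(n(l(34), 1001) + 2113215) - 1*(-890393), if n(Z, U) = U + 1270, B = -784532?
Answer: -2997941055133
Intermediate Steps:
n(Z, U) = 1270 + U
(-632609 + B)*(n(l(34), 1001) + 2113215) - 1*(-890393) = (-632609 - 784532)*((1270 + 1001) + 2113215) - 1*(-890393) = -1417141*(2271 + 2113215) + 890393 = -1417141*2115486 + 890393 = -2997941945526 + 890393 = -2997941055133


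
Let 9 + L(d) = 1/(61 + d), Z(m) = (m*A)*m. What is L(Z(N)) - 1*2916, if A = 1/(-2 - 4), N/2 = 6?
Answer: -108224/37 ≈ -2925.0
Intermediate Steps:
N = 12 (N = 2*6 = 12)
A = -⅙ (A = 1/(-6) = -⅙ ≈ -0.16667)
Z(m) = -m²/6 (Z(m) = (m*(-⅙))*m = (-m/6)*m = -m²/6)
L(d) = -9 + 1/(61 + d)
L(Z(N)) - 1*2916 = (-548 - (-3)*12²/2)/(61 - ⅙*12²) - 1*2916 = (-548 - (-3)*144/2)/(61 - ⅙*144) - 2916 = (-548 - 9*(-24))/(61 - 24) - 2916 = (-548 + 216)/37 - 2916 = (1/37)*(-332) - 2916 = -332/37 - 2916 = -108224/37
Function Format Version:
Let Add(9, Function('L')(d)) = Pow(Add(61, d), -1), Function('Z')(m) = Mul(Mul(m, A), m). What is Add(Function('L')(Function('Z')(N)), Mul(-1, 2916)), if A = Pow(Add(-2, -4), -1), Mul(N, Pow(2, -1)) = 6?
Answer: Rational(-108224, 37) ≈ -2925.0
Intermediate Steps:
N = 12 (N = Mul(2, 6) = 12)
A = Rational(-1, 6) (A = Pow(-6, -1) = Rational(-1, 6) ≈ -0.16667)
Function('Z')(m) = Mul(Rational(-1, 6), Pow(m, 2)) (Function('Z')(m) = Mul(Mul(m, Rational(-1, 6)), m) = Mul(Mul(Rational(-1, 6), m), m) = Mul(Rational(-1, 6), Pow(m, 2)))
Function('L')(d) = Add(-9, Pow(Add(61, d), -1))
Add(Function('L')(Function('Z')(N)), Mul(-1, 2916)) = Add(Mul(Pow(Add(61, Mul(Rational(-1, 6), Pow(12, 2))), -1), Add(-548, Mul(-9, Mul(Rational(-1, 6), Pow(12, 2))))), Mul(-1, 2916)) = Add(Mul(Pow(Add(61, Mul(Rational(-1, 6), 144)), -1), Add(-548, Mul(-9, Mul(Rational(-1, 6), 144)))), -2916) = Add(Mul(Pow(Add(61, -24), -1), Add(-548, Mul(-9, -24))), -2916) = Add(Mul(Pow(37, -1), Add(-548, 216)), -2916) = Add(Mul(Rational(1, 37), -332), -2916) = Add(Rational(-332, 37), -2916) = Rational(-108224, 37)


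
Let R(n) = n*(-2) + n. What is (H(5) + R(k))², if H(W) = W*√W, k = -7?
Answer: 174 + 70*√5 ≈ 330.52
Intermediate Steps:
R(n) = -n (R(n) = -2*n + n = -n)
H(W) = W^(3/2)
(H(5) + R(k))² = (5^(3/2) - 1*(-7))² = (5*√5 + 7)² = (7 + 5*√5)²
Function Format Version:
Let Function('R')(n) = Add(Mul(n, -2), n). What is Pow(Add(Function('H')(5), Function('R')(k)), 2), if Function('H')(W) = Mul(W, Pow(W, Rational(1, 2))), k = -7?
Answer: Add(174, Mul(70, Pow(5, Rational(1, 2)))) ≈ 330.52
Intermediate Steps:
Function('R')(n) = Mul(-1, n) (Function('R')(n) = Add(Mul(-2, n), n) = Mul(-1, n))
Function('H')(W) = Pow(W, Rational(3, 2))
Pow(Add(Function('H')(5), Function('R')(k)), 2) = Pow(Add(Pow(5, Rational(3, 2)), Mul(-1, -7)), 2) = Pow(Add(Mul(5, Pow(5, Rational(1, 2))), 7), 2) = Pow(Add(7, Mul(5, Pow(5, Rational(1, 2)))), 2)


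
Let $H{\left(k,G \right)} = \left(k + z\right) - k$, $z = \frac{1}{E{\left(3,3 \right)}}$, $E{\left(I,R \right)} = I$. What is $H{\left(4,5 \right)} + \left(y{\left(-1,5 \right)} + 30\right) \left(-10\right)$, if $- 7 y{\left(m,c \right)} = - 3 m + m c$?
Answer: $- \frac{6353}{21} \approx -302.52$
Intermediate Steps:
$z = \frac{1}{3} \approx 0.33333$
$H{\left(k,G \right)} = \frac{1}{3}$ ($H{\left(k,G \right)} = \left(k + \frac{1}{3}\right) - k = \left(\frac{1}{3} + k\right) - k = \frac{1}{3}$)
$y{\left(m,c \right)} = \frac{3 m}{7} - \frac{c m}{7}$ ($y{\left(m,c \right)} = - \frac{- 3 m + m c}{7} = - \frac{- 3 m + c m}{7} = \frac{3 m}{7} - \frac{c m}{7}$)
$H{\left(4,5 \right)} + \left(y{\left(-1,5 \right)} + 30\right) \left(-10\right) = \frac{1}{3} + \left(\frac{1}{7} \left(-1\right) \left(3 - 5\right) + 30\right) \left(-10\right) = \frac{1}{3} + \left(\frac{1}{7} \left(-1\right) \left(-2\right) + 30\right) \left(-10\right) = \frac{1}{3} + \left(\frac{2}{7} + 30\right) \left(-10\right) = \frac{1}{3} + \frac{212}{7} \left(-10\right) = \frac{1}{3} - \frac{2120}{7} = - \frac{6353}{21}$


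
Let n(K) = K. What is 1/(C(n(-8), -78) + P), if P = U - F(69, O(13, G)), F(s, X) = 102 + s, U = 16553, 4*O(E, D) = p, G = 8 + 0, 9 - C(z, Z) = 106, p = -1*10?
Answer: 1/16285 ≈ 6.1406e-5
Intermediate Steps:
p = -10
C(z, Z) = -97 (C(z, Z) = 9 - 1*106 = 9 - 106 = -97)
G = 8
O(E, D) = -5/2 (O(E, D) = (¼)*(-10) = -5/2)
P = 16382 (P = 16553 - (102 + 69) = 16553 - 1*171 = 16553 - 171 = 16382)
1/(C(n(-8), -78) + P) = 1/(-97 + 16382) = 1/16285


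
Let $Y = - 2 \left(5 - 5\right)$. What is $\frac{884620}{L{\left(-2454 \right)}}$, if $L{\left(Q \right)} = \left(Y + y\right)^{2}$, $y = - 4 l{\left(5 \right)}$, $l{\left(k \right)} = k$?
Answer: $\frac{44231}{20} \approx 2211.6$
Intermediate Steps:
$Y = 0$ ($Y = \left(-2\right) 0 = 0$)
$y = -20$ ($y = \left(-4\right) 5 = -20$)
$L{\left(Q \right)} = 400$ ($L{\left(Q \right)} = \left(0 - 20\right)^{2} = \left(-20\right)^{2} = 400$)
$\frac{884620}{L{\left(-2454 \right)}} = \frac{884620}{400} = 884620 \cdot \frac{1}{400} = \frac{44231}{20}$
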